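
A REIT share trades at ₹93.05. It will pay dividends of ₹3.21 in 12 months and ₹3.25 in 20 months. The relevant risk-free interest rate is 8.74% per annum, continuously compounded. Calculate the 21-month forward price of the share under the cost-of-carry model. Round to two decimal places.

PV(dividends) I = 3.21·e^(−0.0874·12/12) + 3.25·e^(−0.0874·20/12)
I = 2.9414 + 2.8094 = 5.7508
F = (S − I)·e^(rT) = (93.05 − 5.7508) · e^(0.0874·21/12)
= 87.2992 · e^0.152950 = 87.2992 × 1.165267 = ₹101.73

₹101.73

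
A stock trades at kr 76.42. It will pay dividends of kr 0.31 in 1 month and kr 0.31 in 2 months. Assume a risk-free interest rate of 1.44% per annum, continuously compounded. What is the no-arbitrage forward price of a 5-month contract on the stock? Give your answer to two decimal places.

kr 76.26

PV(dividends) I = 0.31·e^(−0.0144·1/12) + 0.31·e^(−0.0144·2/12)
I = 0.3096 + 0.3093 = 0.6189
F = (S − I)·e^(rT) = (76.42 − 0.6189) · e^(0.0144·5/12)
= 75.8011 · e^0.006000 = 75.8011 × 1.006018 = kr 76.26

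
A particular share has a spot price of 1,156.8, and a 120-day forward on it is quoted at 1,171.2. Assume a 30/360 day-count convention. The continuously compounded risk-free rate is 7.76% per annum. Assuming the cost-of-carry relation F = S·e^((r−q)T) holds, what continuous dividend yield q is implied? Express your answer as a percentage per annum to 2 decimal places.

From F = S·e^((r−q)T): (r − q) = ln(F/S)/T
ln(1171.2/1156.8) = ln(1.012448) = 0.012371
(r − q) = 0.012371 / (120/360) = 0.037113
q = r − ln(F/S)/T = 0.0776 − 0.037113 = 0.040487
q = 4.05%

4.05%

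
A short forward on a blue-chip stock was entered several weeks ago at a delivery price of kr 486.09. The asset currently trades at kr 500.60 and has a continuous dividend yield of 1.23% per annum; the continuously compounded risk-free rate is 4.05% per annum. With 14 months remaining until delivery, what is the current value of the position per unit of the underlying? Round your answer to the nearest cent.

-kr 29.81

Current fair forward for the remaining 14 months: F = S·e^((r − q)·T), (r − q) = 0.0405 − 0.0123 = 0.0282
F = 500.60 · e^(0.0282 × 14/12) = 500.60 × 1.033447 = 517.3436
Value of long forward = (F − K)·e^(−rT) = (517.3436 − 486.09) · e^(−0.0405·14/12)
= 31.2536 × 0.953849 = 29.81
Short position value = −(long value) = -kr 29.81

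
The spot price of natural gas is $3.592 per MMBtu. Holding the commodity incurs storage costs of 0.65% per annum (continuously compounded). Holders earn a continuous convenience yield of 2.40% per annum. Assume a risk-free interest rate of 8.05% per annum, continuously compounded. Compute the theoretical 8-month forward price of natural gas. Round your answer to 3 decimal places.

Net carry = r + u − y = 0.0805 + 0.0065 − 0.0240 = 0.0630
F = S·e^((r+u−y)T) = 3.592 · e^(0.0630 × 8/12) = 3.592 · e^0.042000
= 3.592 × 1.042894 = $3.746 per MMBtu

$3.746 per MMBtu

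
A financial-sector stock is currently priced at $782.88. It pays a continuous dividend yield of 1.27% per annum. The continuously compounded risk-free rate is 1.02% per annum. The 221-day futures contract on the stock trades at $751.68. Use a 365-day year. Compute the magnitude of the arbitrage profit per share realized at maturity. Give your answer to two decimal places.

Fair futures: F* = S·e^(carry·T), with carry = (r − q) = 0.0102 − 0.0127 = -0.0025
F* = 782.88 · e^(-0.0025 × 221/365) = 782.88 · e^-0.001514 = 782.88 × 0.998487 = $781.6955
Market $751.68 < fair $781.6955: forward underpriced → reverse cash-and-carry (short spot, go long the forward).
At maturity, profit = |F_mkt − F*| = |751.68 − 781.6955| = $30.02 per share

$30.02 per share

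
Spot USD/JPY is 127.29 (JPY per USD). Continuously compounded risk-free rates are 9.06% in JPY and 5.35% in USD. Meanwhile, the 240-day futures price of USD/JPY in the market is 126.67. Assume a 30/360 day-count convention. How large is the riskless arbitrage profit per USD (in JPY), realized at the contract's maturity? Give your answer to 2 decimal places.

3.81 per USD (in JPY)

Fair futures: F* = S·e^(carry·T), with carry = (r_JPY − r_USD) = 0.0906 − 0.0535 = 0.0371
F* = 127.29 · e^(0.0371 × 240/360) = 127.29 · e^0.024733 = 127.29 × 1.025041 = 130.4775
Market 126.67 < fair 130.4775: forward underpriced → reverse cash-and-carry (short spot, go long the forward).
At maturity, profit = |F_mkt − F*| = |126.67 − 130.4775| = 3.81 per USD (in JPY)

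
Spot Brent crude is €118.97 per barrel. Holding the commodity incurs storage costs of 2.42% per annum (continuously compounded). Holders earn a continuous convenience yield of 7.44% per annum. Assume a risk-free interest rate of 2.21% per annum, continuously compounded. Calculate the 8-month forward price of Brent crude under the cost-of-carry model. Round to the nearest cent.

Net carry = r + u − y = 0.0221 + 0.0242 − 0.0744 = -0.0281
F = S·e^((r+u−y)T) = 118.97 · e^(-0.0281 × 8/12) = 118.97 · e^-0.018733
= 118.97 × 0.981441 = €116.76 per barrel

€116.76 per barrel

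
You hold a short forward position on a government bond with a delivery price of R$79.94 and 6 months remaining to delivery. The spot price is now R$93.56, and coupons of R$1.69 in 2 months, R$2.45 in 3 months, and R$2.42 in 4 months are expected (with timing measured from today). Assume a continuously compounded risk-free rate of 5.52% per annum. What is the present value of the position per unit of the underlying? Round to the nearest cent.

PV(remaining coupons) I = 1.69·e^(−0.0552·2/12) + 2.45·e^(−0.0552·3/12) + 2.42·e^(−0.0552·4/12) = 6.4668
Current forward F = (S − I)·e^(rT) = (93.56 − 6.4668)·e^(0.0552·6/12) = 87.0932 × 1.027984 = 89.5304
Value (long) = (F − K)·e^(−rT) = (89.5304 − 79.94) × 0.972777 = 9.3293
Short position value = −(long value) = -R$9.33

-R$9.33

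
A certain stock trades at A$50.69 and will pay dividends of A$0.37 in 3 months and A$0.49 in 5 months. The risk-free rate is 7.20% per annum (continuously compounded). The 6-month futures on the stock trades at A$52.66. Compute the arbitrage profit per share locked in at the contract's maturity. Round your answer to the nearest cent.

PV(dividends) I = 0.37·e^(−0.0720·3/12) + 0.49·e^(−0.0720·5/12) = 0.8389
Fair futures F* = (S − I)·e^(rT) = (50.69 − 0.8389)·e^0.036000 = 49.8511 × 1.036656 = 51.6784
Market A$52.66 > fair 51.6784: forward overpriced → cash-and-carry (borrow at r, buy the stock and collect the dividends, short the forward).
Profit at T = |F_mkt − F*| = |52.66 − 51.6784| = A$0.98 per share

A$0.98 per share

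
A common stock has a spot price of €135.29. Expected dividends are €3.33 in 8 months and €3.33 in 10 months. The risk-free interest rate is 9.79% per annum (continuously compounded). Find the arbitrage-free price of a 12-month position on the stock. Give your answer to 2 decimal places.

€142.38

PV(dividends) I = 3.33·e^(−0.0979·8/12) + 3.33·e^(−0.0979·10/12)
I = 3.1196 + 3.0691 = 6.1887
F = (S − I)·e^(rT) = (135.29 − 6.1887) · e^(0.0979·12/12)
= 129.1013 · e^0.097900 = 129.1013 × 1.102852 = €142.38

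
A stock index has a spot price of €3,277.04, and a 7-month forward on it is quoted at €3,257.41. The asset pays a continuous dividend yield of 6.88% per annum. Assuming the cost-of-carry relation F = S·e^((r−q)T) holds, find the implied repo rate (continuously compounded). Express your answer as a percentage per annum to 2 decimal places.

From F = S·e^((r−q)T): (r − q) = ln(F/S)/T
ln(3257.41/3277.04) = ln(0.994010) = -0.006008
(r − q) = -0.006008 / (7/12) = -0.010299
r = ln(F/S)/T + q = -0.010299 + 0.0688 = 0.058501
r = 5.85%

5.85%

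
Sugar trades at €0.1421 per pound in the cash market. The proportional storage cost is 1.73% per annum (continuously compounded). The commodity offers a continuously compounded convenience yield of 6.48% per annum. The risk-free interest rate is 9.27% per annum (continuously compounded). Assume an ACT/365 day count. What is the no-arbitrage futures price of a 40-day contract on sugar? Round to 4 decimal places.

€0.1428 per pound

Net carry = r + u − y = 0.0927 + 0.0173 − 0.0648 = 0.0452
F = S·e^((r+u−y)T) = 0.1421 · e^(0.0452 × 40/365) = 0.1421 · e^0.004953
= 0.1421 × 1.004965 = €0.1428 per pound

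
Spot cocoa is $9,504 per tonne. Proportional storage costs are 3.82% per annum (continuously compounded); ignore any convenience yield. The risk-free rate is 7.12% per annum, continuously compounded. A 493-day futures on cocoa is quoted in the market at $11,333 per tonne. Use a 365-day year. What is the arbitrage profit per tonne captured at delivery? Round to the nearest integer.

Fair futures: F* = S·e^(carry·T), with carry = (r + u) = 0.0712 + 0.0382 = 0.1094
F* = 9504 · e^(0.1094 × 493/365) = 9504 · e^0.147765 = 9504 × 1.159240 = $11017.4170
Market $11333 > fair $11017.4170: forward overpriced → cash-and-carry (buy spot, short the forward).
At maturity, profit = |F_mkt − F*| = |11333 − 11017.4170| = $316 per tonne

$316 per tonne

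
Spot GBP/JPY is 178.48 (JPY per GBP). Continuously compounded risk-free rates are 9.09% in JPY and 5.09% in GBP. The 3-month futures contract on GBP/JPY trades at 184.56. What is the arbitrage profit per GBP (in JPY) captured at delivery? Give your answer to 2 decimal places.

4.29 per GBP (in JPY)

Fair futures: F* = S·e^(carry·T), with carry = (r_JPY − r_GBP) = 0.0909 − 0.0509 = 0.0400
F* = 178.48 · e^(0.0400 × 3/12) = 178.48 · e^0.010000 = 178.48 × 1.010050 = 180.2737
Market 184.56 > fair 180.2737: forward overpriced → cash-and-carry (buy spot, short the forward).
At maturity, profit = |F_mkt − F*| = |184.56 − 180.2737| = 4.29 per GBP (in JPY)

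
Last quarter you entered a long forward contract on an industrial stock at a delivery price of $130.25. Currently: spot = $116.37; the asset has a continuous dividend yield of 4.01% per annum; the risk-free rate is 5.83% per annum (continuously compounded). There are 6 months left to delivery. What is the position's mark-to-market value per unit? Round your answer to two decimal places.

-$12.45

Current fair forward for the remaining 6 months: F = S·e^((r − q)·T), (r − q) = 0.0583 − 0.0401 = 0.0182
F = 116.37 · e^(0.0182 × 6/12) = 116.37 × 1.009142 = 117.4339
Value of long forward = (F − K)·e^(−rT) = (117.4339 − 130.25) · e^(−0.0583·6/12)
= -12.8161 × 0.971271 = -12.45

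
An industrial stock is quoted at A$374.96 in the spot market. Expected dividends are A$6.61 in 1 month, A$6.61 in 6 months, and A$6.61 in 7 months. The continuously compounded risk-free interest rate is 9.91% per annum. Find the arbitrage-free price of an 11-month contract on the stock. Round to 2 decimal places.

A$389.72

PV(dividends) I = 6.61·e^(−0.0991·1/12) + 6.61·e^(−0.0991·6/12) + 6.61·e^(−0.0991·7/12)
I = 6.5556 + 6.2905 + 6.2387 = 19.0848
F = (S − I)·e^(rT) = (374.96 − 19.0848) · e^(0.0991·11/12)
= 355.8752 · e^0.090842 = 355.8752 × 1.095096 = A$389.72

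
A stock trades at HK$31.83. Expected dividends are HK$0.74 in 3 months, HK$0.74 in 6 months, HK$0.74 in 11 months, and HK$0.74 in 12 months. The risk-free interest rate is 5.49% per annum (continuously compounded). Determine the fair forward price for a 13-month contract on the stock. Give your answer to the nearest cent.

PV(dividends) I = 0.74·e^(−0.0549·3/12) + 0.74·e^(−0.0549·6/12) + 0.74·e^(−0.0549·11/12) + 0.74·e^(−0.0549·12/12)
I = 0.7299 + 0.7200 + 0.7037 + 0.7005 = 2.8541
F = (S − I)·e^(rT) = (31.83 − 2.8541) · e^(0.0549·13/12)
= 28.9759 · e^0.059475 = 28.9759 × 1.061279 = HK$30.75

HK$30.75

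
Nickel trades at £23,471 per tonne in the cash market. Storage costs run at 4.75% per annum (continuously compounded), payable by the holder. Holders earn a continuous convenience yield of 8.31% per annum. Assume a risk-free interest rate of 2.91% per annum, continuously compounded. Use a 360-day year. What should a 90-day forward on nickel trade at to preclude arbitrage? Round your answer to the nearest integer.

Net carry = r + u − y = 0.0291 + 0.0475 − 0.0831 = -0.0065
F = S·e^((r+u−y)T) = 23471 · e^(-0.0065 × 90/360) = 23471 · e^-0.001625
= 23471 × 0.998376 = £23,433 per tonne

£23,433 per tonne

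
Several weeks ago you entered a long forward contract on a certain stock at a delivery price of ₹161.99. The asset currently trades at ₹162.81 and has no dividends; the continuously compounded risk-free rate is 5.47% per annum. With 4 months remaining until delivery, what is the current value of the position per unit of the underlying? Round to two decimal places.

₹3.75

Current fair forward for the remaining 4 months: F = S·e^(r·T), r = 0.0547
F = 162.81 · e^(0.0547 × 4/12) = 162.81 × 1.018401 = 165.8059
Value of long forward = (F − K)·e^(−rT) = (165.8059 − 161.99) · e^(−0.0547·4/12)
= 3.8159 × 0.981932 = 3.75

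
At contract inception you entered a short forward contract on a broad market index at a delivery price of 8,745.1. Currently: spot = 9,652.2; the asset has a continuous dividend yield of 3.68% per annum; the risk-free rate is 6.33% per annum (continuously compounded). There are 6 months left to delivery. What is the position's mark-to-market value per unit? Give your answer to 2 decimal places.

Current fair forward for the remaining 6 months: F = S·e^((r − q)·T), (r − q) = 0.0633 − 0.0368 = 0.0265
F = 9652.2 · e^(0.0265 × 6/12) = 9652.2 × 1.01333817 = 9780.9427
Value of long forward = (F − K)·e^(−rT) = (9780.9427 − 8745.1) · e^(−0.0633·6/12)
= 1035.8427 × 0.96884562 = 1003.57
Short position value = −(long value) = -1003.57

-1003.57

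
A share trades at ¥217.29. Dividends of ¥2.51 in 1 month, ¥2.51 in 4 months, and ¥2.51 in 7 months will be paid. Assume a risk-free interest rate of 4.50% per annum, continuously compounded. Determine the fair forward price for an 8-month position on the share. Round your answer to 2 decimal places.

¥216.26

PV(dividends) I = 2.51·e^(−0.0450·1/12) + 2.51·e^(−0.0450·4/12) + 2.51·e^(−0.0450·7/12)
I = 2.5006 + 2.4726 + 2.4450 = 7.4182
F = (S − I)·e^(rT) = (217.29 − 7.4182) · e^(0.0450·8/12)
= 209.8718 · e^0.030000 = 209.8718 × 1.030455 = ¥216.26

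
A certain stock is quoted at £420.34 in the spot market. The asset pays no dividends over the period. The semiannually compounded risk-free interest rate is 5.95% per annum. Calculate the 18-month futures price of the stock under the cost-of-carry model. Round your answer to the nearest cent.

F = S · (1+r/2)^(2T)
= 420.34 × 1.091932
F = £458.98

£458.98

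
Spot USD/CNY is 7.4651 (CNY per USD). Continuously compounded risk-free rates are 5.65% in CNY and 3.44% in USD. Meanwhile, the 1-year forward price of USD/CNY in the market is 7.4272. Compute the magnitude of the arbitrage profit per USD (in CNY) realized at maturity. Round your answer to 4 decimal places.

0.2047 per USD (in CNY)

Fair forward: F* = S·e^(carry·T), with carry = (r_CNY − r_USD) = 0.0565 − 0.0344 = 0.0221
F* = 7.4651 · e^(0.0221 × 12/12) = 7.4651 · e^0.022100 = 7.4651 × 1.022346 = 7.6319
Market 7.4272 < fair 7.6319: forward underpriced → reverse cash-and-carry (short spot, go long the forward).
At maturity, profit = |F_mkt − F*| = |7.4272 − 7.6319| = 0.2047 per USD (in CNY)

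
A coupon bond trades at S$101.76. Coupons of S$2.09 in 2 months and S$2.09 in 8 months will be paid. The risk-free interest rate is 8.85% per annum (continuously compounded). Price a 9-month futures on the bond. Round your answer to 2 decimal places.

PV(coupons) I = 2.09·e^(−0.0885·2/12) + 2.09·e^(−0.0885·8/12)
I = 2.0594 + 1.9703 = 4.0297
F = (S − I)·e^(rT) = (101.76 − 4.0297) · e^(0.0885·9/12)
= 97.7303 · e^0.066375 = 97.7303 × 1.068627 = S$104.44

S$104.44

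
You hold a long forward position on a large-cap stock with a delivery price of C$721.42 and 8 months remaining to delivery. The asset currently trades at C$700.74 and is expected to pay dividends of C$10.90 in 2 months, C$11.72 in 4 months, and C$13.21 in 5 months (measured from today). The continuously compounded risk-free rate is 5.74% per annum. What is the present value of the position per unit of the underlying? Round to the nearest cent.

PV(remaining dividends) I = 10.90·e^(−0.0574·2/12) + 11.72·e^(−0.0574·4/12) + 13.21·e^(−0.0574·5/12) = 35.1919
Current forward F = (S − I)·e^(rT) = (700.74 − 35.1919)·e^(0.0574·8/12) = 665.5481 × 1.039008 = 691.5098
Value (long) = (F − K)·e^(−rT) = (691.5098 − 721.42) × 0.962456 = -28.7873
Value = -C$28.79

-C$28.79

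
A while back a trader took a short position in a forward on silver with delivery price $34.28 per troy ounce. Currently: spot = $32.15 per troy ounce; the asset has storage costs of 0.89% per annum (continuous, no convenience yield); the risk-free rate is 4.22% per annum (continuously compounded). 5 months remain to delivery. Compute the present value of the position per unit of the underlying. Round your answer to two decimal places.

$1.41 per troy ounce

Current fair forward for the remaining 5 months: F = S·e^((r + u)·T), (r + u) = 0.0422 + 0.0089 = 0.0511
F = 32.15 · e^(0.0511 × 5/12) = 32.15 × 1.021520 = 32.8419
Value of long forward = (F − K)·e^(−rT) = (32.8419 − 34.28) · e^(−0.0422·5/12)
= -1.4381 × 0.982570 = -1.41
Short position value = −(long value) = $1.41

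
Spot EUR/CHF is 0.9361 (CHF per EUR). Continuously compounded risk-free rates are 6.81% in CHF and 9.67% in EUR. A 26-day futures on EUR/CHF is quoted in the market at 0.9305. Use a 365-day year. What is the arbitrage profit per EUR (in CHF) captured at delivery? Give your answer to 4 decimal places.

Fair futures: F* = S·e^(carry·T), with carry = (r_CHF − r_EUR) = 0.0681 − 0.0967 = -0.0286
F* = 0.9361 · e^(-0.0286 × 26/365) = 0.9361 · e^-0.002037 = 0.9361 × 0.997965 = 0.9342
Market 0.9305 < fair 0.9342: forward underpriced → reverse cash-and-carry (short spot, go long the forward).
At maturity, profit = |F_mkt − F*| = |0.9305 − 0.9342| = 0.0037 per EUR (in CHF)

0.0037 per EUR (in CHF)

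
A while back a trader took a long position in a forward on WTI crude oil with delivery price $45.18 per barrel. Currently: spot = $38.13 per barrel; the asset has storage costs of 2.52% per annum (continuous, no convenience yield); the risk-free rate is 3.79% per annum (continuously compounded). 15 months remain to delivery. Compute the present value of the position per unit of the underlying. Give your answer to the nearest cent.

-$3.74 per barrel

Current fair forward for the remaining 15 months: F = S·e^((r + u)·T), (r + u) = 0.0379 + 0.0252 = 0.0631
F = 38.13 · e^(0.0631 × 15/12) = 38.13 × 1.082069 = 41.2593
Value of long forward = (F − K)·e^(−rT) = (41.2593 − 45.18) · e^(−0.0379·15/12)
= -3.9207 × 0.953730 = -3.74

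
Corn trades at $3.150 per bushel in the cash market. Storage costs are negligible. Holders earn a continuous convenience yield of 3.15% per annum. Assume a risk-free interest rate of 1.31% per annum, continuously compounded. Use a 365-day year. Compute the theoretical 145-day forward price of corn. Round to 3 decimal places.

Net carry = r + u − y = 0.0131 + 0.0000 − 0.0315 = -0.0184
F = S·e^((r+u−y)T) = 3.150 · e^(-0.0184 × 145/365) = 3.150 · e^-0.007310
= 3.150 × 0.992717 = $3.127 per bushel

$3.127 per bushel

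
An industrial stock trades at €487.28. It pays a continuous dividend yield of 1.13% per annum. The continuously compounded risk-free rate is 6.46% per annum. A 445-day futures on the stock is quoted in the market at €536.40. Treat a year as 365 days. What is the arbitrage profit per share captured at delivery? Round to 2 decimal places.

€16.40 per share

Fair futures: F* = S·e^(carry·T), with carry = (r − q) = 0.0646 − 0.0113 = 0.0533
F* = 487.28 · e^(0.0533 × 445/365) = 487.28 · e^0.064982 = 487.28 × 1.067140 = €519.9960
Market €536.40 > fair €519.9960: forward overpriced → cash-and-carry (buy spot, short the forward).
At maturity, profit = |F_mkt − F*| = |536.40 − 519.9960| = €16.40 per share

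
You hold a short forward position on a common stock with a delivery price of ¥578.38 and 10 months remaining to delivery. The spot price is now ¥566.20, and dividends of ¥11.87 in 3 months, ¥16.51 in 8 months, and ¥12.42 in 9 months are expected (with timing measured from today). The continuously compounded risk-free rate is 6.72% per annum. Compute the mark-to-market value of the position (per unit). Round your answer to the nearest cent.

¥19.95

PV(remaining dividends) I = 11.87·e^(−0.0672·3/12) + 16.51·e^(−0.0672·8/12) + 12.42·e^(−0.0672·9/12) = 39.2685
Current forward F = (S − I)·e^(rT) = (566.20 − 39.2685)·e^(0.0672·10/12) = 526.9315 × 1.057598 = 557.2817
Value (long) = (F − K)·e^(−rT) = (557.2817 − 578.38) × 0.945539 = -19.9493
Short position value = −(long value) = ¥19.95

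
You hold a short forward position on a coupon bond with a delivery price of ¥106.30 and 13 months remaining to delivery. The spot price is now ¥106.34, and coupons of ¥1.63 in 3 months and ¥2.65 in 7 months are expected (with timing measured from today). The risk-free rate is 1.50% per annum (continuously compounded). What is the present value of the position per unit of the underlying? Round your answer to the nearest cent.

PV(remaining coupons) I = 1.63·e^(−0.0150·3/12) + 2.65·e^(−0.0150·7/12) = 4.2508
Current forward F = (S − I)·e^(rT) = (106.34 − 4.2508)·e^(0.0150·13/12) = 102.0892 × 1.016383 = 103.7617
Value (long) = (F − K)·e^(−rT) = (103.7617 − 106.30) × 0.983881 = -2.4974
Short position value = −(long value) = ¥2.50

¥2.50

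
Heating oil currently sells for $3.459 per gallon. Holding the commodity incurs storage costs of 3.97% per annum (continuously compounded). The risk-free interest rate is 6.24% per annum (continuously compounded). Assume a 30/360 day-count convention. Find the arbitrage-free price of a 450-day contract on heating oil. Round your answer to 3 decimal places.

$3.930 per gallon

Net carry = r + u − y = 0.0624 + 0.0397 − 0.0000 = 0.1021
F = S·e^((r+u−y)T) = 3.459 · e^(0.1021 × 450/360) = 3.459 · e^0.127625
= 3.459 × 1.136127 = $3.930 per gallon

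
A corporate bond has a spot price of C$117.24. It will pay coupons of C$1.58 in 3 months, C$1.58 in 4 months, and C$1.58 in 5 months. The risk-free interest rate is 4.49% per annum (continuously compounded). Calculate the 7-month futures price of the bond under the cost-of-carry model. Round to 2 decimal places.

PV(coupons) I = 1.58·e^(−0.0449·3/12) + 1.58·e^(−0.0449·4/12) + 1.58·e^(−0.0449·5/12)
I = 1.5624 + 1.5565 + 1.5507 = 4.6696
F = (S − I)·e^(rT) = (117.24 − 4.6696) · e^(0.0449·7/12)
= 112.5704 · e^0.026192 = 112.5704 × 1.026538 = C$115.56

C$115.56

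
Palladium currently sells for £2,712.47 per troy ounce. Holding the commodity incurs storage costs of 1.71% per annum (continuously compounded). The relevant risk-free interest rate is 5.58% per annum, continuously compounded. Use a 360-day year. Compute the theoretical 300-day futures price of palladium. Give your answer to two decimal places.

£2,882.36 per troy ounce

Net carry = r + u − y = 0.0558 + 0.0171 − 0.0000 = 0.0729
F = S·e^((r+u−y)T) = 2712.47 · e^(0.0729 × 300/360) = 2712.47 · e^0.06075000
= 2712.47 × 1.06263322 = £2,882.36 per troy ounce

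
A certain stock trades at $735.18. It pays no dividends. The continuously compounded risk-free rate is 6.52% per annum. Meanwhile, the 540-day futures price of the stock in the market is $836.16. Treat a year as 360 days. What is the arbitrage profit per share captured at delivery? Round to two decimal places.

Fair futures: F* = S·e^(carry·T), with carry = r = 0.0652
F* = 735.18 · e^(0.0652 × 540/360) = 735.18 · e^0.097800 = 735.18 × 1.102742 = $810.7139
Market $836.16 > fair $810.7139: forward overpriced → cash-and-carry (buy spot, short the forward).
At maturity, profit = |F_mkt − F*| = |836.16 − 810.7139| = $25.45 per share

$25.45 per share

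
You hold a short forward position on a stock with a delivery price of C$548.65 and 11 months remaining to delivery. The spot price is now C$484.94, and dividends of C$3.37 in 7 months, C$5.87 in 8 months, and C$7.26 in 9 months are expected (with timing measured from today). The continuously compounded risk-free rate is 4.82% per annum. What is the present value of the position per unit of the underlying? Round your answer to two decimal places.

PV(remaining dividends) I = 3.37·e^(−0.0482·7/12) + 5.87·e^(−0.0482·8/12) + 7.26·e^(−0.0482·9/12) = 15.9632
Current forward F = (S − I)·e^(rT) = (484.94 − 15.9632)·e^(0.0482·11/12) = 468.9768 × 1.045174 = 490.1624
Value (long) = (F − K)·e^(−rT) = (490.1624 − 548.65) × 0.956779 = -55.9597
Short position value = −(long value) = C$55.96

C$55.96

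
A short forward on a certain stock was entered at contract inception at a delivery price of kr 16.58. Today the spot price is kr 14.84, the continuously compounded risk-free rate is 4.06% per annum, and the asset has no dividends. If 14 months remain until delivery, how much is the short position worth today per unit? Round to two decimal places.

Current fair forward for the remaining 14 months: F = S·e^(r·T), r = 0.0406
F = 14.84 · e^(0.0406 × 14/12) = 14.84 × 1.048506 = 15.5598
Value of long forward = (F − K)·e^(−rT) = (15.5598 − 16.58) · e^(−0.0406·14/12)
= -1.0202 × 0.953738 = -0.97
Short position value = −(long value) = kr 0.97

kr 0.97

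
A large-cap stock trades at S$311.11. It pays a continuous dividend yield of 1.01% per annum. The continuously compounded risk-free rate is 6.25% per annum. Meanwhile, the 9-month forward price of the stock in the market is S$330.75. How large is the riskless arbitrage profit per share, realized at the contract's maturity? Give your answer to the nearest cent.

Fair forward: F* = S·e^(carry·T), with carry = (r − q) = 0.0625 − 0.0101 = 0.0524
F* = 311.11 · e^(0.0524 × 9/12) = 311.11 · e^0.039300 = 311.11 × 1.040082 = S$323.5799
Market S$330.75 > fair S$323.5799: forward overpriced → cash-and-carry (buy spot, short the forward).
At maturity, profit = |F_mkt − F*| = |330.75 − 323.5799| = S$7.17 per share

S$7.17 per share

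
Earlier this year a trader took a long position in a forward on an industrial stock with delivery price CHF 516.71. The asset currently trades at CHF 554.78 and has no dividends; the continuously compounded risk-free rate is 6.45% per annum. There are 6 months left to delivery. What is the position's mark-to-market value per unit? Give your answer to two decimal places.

CHF 54.47

Current fair forward for the remaining 6 months: F = S·e^(r·T), r = 0.0645
F = 554.78 · e^(0.0645 × 6/12) = 554.78 × 1.032776 = 572.9635
Value of long forward = (F − K)·e^(−rT) = (572.9635 − 516.71) · e^(−0.0645·6/12)
= 56.2535 × 0.968264 = 54.47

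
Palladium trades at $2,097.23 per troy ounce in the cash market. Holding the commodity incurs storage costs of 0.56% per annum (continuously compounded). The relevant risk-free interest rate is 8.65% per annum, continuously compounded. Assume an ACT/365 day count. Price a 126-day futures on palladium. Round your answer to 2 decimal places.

$2,164.98 per troy ounce

Net carry = r + u − y = 0.0865 + 0.0056 − 0.0000 = 0.0921
F = S·e^((r+u−y)T) = 2097.23 · e^(0.0921 × 126/365) = 2097.23 · e^0.03179342
= 2097.23 × 1.03230423 = $2,164.98 per troy ounce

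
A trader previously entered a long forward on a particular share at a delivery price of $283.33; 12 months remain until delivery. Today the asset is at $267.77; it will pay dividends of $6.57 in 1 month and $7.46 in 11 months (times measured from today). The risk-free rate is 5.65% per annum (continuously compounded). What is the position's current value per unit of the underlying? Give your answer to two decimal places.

PV(remaining dividends) I = 6.57·e^(−0.0565·1/12) + 7.46·e^(−0.0565·11/12) = 13.6226
Current forward F = (S − I)·e^(rT) = (267.77 − 13.6226)·e^(0.0565·12/12) = 254.1474 × 1.058127 = 268.9202
Value (long) = (F − K)·e^(−rT) = (268.9202 − 283.33) × 0.945066 = -13.6182
Value = -$13.62

-$13.62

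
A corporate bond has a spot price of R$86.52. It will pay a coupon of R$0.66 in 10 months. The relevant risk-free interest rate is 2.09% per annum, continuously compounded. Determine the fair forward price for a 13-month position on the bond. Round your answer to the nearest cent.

PV(coupons) I = 0.66·e^(−0.0209·10/12)
I = 0.6486
F = (S − I)·e^(rT) = (86.52 − 0.6486) · e^(0.0209·13/12)
= 85.8714 · e^0.022642 = 85.8714 × 1.022900 = R$87.84

R$87.84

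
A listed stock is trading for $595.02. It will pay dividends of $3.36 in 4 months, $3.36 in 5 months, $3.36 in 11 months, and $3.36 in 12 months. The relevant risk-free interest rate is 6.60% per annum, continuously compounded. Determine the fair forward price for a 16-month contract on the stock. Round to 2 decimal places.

$635.71

PV(dividends) I = 3.36·e^(−0.0660·4/12) + 3.36·e^(−0.0660·5/12) + 3.36·e^(−0.0660·11/12) + 3.36·e^(−0.0660·12/12)
I = 3.2869 + 3.2689 + 3.1627 + 3.1454 = 12.8639
F = (S − I)·e^(rT) = (595.02 − 12.8639) · e^(0.0660·16/12)
= 582.1561 · e^0.088000 = 582.1561 × 1.091988 = $635.71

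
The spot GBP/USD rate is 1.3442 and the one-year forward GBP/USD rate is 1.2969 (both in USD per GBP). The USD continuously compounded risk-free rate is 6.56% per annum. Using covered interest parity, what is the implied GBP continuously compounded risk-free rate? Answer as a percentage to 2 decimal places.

10.14%

F = S·e^((r_USD − r_GBP)T) ⇒ r_GBP = r_USD − ln(F/S)/T
ln(1.2969/1.3442) = -0.035822; /(12/12) = -0.035822
r_GBP = 0.0656 + 0.035822 = 0.101422
r_GBP = 10.14%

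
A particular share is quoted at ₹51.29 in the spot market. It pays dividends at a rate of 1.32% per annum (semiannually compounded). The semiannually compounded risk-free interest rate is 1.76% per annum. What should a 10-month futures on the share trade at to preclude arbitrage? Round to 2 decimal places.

F = S · (1+r/2)^(2T) / (1+q/2)^(2T)
= 51.29 × 1.014710 / 1.011024 = 51.29 × 1.003646
F = ₹51.48

₹51.48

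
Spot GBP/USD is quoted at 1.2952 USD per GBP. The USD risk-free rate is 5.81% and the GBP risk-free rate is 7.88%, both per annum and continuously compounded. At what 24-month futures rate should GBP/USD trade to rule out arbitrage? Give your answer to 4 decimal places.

F = S·e^((r_USD − r_GBP)T) = 1.2952 · e^((0.0581 − 0.0788) × 24/12)
= 1.2952 · e^-0.041400 = 1.2952 × 0.959445
F = 1.2427 USD per GBP

1.2427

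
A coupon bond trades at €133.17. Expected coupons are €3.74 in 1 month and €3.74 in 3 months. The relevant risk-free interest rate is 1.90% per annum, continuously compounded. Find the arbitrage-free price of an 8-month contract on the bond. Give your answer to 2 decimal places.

PV(coupons) I = 3.74·e^(−0.0190·1/12) + 3.74·e^(−0.0190·3/12)
I = 3.7341 + 3.7223 = 7.4564
F = (S − I)·e^(rT) = (133.17 − 7.4564) · e^(0.0190·8/12)
= 125.7136 · e^0.012667 = 125.7136 × 1.012748 = €127.32

€127.32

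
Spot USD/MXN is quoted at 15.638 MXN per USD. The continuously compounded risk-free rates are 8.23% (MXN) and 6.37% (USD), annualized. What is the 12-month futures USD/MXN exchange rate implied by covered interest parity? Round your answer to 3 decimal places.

F = S·e^((r_MXN − r_USD)T) = 15.638 · e^((0.0823 − 0.0637) × 12/12)
= 15.638 · e^0.018600 = 15.638 × 1.018774
F = 15.932 MXN per USD

15.932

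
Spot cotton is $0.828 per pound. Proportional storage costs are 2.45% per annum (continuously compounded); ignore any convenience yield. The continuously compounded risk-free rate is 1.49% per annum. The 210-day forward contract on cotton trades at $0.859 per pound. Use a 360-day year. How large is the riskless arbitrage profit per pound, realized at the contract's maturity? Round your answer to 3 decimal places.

$0.012 per pound

Fair forward: F* = S·e^(carry·T), with carry = (r + u) = 0.0149 + 0.0245 = 0.0394
F* = 0.828 · e^(0.0394 × 210/360) = 0.828 · e^0.022983 = 0.828 × 1.023249 = $0.8473
Market $0.859 > fair $0.8473: forward overpriced → cash-and-carry (buy spot, short the forward).
At maturity, profit = |F_mkt − F*| = |0.859 − 0.8473| = $0.012 per pound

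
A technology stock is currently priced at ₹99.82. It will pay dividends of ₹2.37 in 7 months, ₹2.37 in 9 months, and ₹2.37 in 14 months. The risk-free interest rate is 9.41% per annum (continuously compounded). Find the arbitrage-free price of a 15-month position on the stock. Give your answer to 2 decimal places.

PV(dividends) I = 2.37·e^(−0.0941·7/12) + 2.37·e^(−0.0941·9/12) + 2.37·e^(−0.0941·14/12)
I = 2.2434 + 2.2085 + 2.1236 = 6.5755
F = (S − I)·e^(rT) = (99.82 − 6.5755) · e^(0.0941·15/12)
= 93.2445 · e^0.117625 = 93.2445 × 1.124822 = ₹104.88

₹104.88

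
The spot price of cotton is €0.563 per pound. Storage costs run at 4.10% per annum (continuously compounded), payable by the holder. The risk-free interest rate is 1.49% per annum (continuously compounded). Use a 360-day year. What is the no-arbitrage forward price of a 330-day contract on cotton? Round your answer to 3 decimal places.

€0.593 per pound

Net carry = r + u − y = 0.0149 + 0.0410 − 0.0000 = 0.0559
F = S·e^((r+u−y)T) = 0.563 · e^(0.0559 × 330/360) = 0.563 · e^0.051242
= 0.563 × 1.052578 = €0.593 per pound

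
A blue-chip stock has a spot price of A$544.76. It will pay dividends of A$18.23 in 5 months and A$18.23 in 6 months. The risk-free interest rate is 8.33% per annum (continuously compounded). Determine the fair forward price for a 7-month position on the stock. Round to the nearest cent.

PV(dividends) I = 18.23·e^(−0.0833·5/12) + 18.23·e^(−0.0833·6/12)
I = 17.6081 + 17.4863 = 35.0944
F = (S − I)·e^(rT) = (544.76 − 35.0944) · e^(0.0833·7/12)
= 509.6656 · e^0.048592 = 509.6656 × 1.049792 = A$535.04

A$535.04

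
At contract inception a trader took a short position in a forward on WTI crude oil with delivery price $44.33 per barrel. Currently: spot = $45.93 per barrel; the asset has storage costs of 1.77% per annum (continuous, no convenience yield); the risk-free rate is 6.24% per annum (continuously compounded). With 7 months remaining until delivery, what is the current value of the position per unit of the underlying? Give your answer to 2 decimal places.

Current fair forward for the remaining 7 months: F = S·e^((r + u)·T), (r + u) = 0.0624 + 0.0177 = 0.0801
F = 45.93 · e^(0.0801 × 7/12) = 45.93 × 1.047834 = 48.1270
Value of long forward = (F − K)·e^(−rT) = (48.1270 − 44.33) · e^(−0.0624·7/12)
= 3.7970 × 0.964255 = 3.66
Short position value = −(long value) = -$3.66

-$3.66 per barrel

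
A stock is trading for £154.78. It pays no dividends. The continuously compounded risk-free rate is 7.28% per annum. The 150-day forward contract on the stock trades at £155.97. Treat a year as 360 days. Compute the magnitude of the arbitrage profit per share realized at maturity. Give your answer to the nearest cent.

Fair forward: F* = S·e^(carry·T), with carry = r = 0.0728
F* = 154.78 · e^(0.0728 × 150/360) = 154.78 · e^0.030333 = 154.78 × 1.030798 = £159.5469
Market £155.97 < fair £159.5469: forward underpriced → reverse cash-and-carry (short spot, go long the forward).
At maturity, profit = |F_mkt − F*| = |155.97 − 159.5469| = £3.58 per share

£3.58 per share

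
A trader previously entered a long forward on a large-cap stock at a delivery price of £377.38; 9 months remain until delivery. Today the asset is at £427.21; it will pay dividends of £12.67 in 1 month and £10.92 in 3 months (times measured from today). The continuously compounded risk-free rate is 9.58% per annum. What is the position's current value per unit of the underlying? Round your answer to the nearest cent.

PV(remaining dividends) I = 12.67·e^(−0.0958·1/12) + 10.92·e^(−0.0958·3/12) = 23.2308
Current forward F = (S − I)·e^(rT) = (427.21 − 23.2308)·e^(0.0958·9/12) = 403.9792 × 1.074494 = 434.0732
Value (long) = (F − K)·e^(−rT) = (434.0732 − 377.38) × 0.930670 = 52.7627
Value = £52.76

£52.76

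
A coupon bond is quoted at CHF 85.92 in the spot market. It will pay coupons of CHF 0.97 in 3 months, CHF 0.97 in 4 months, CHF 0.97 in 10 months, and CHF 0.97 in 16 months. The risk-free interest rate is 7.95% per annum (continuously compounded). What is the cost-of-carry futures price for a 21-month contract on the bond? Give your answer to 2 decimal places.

CHF 94.52

PV(coupons) I = 0.97·e^(−0.0795·3/12) + 0.97·e^(−0.0795·4/12) + 0.97·e^(−0.0795·10/12) + 0.97·e^(−0.0795·16/12)
I = 0.9509 + 0.9446 + 0.9078 + 0.8724 = 3.6757
F = (S − I)·e^(rT) = (85.92 − 3.6757) · e^(0.0795·21/12)
= 82.2443 · e^0.139125 = 82.2443 × 1.149268 = CHF 94.52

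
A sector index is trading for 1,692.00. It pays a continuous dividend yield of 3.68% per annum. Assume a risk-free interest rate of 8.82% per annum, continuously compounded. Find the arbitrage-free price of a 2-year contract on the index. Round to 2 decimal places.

F = S·e^((r − q)T) = 1692.00 · e^((0.0882 − 0.0368) × 2)
= 1692.00 · e^0.10280000 = 1692.00 × 1.10826973
F = 1,875.19

1,875.19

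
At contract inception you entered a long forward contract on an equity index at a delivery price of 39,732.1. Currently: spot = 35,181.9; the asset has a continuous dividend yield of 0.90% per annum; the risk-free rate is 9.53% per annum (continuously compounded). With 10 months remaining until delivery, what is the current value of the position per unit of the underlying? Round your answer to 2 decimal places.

-1779.73

Current fair forward for the remaining 10 months: F = S·e^((r − q)·T), (r − q) = 0.0953 − 0.0090 = 0.0863
F = 35181.9 · e^(0.0863 × 10/12) = 35181.9 × 1.07456579 = 37805.2662
Value of long forward = (F − K)·e^(−rT) = (37805.2662 − 39732.1) · e^(−0.0953·10/12)
= -1926.8338 × 0.92365499 = -1779.73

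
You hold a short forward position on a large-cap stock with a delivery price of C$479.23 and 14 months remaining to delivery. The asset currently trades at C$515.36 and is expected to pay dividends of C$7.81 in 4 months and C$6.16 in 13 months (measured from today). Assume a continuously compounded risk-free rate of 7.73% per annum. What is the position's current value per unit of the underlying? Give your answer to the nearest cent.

PV(remaining dividends) I = 7.81·e^(−0.0773·4/12) + 6.16·e^(−0.0773·13/12) = 13.2765
Current forward F = (S − I)·e^(rT) = (515.36 − 13.2765)·e^(0.0773·14/12) = 502.0835 × 1.094375 = 549.4676
Value (long) = (F − K)·e^(−rT) = (549.4676 − 479.23) × 0.913764 = 64.1806
Short position value = −(long value) = -C$64.18

-C$64.18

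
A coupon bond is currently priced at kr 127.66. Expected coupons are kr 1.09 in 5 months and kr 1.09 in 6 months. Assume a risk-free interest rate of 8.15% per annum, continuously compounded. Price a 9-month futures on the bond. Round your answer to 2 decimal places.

kr 133.47

PV(coupons) I = 1.09·e^(−0.0815·5/12) + 1.09·e^(−0.0815·6/12)
I = 1.0536 + 1.0465 = 2.1001
F = (S − I)·e^(rT) = (127.66 − 2.1001) · e^(0.0815·9/12)
= 125.5599 · e^0.061125 = 125.5599 × 1.063032 = kr 133.47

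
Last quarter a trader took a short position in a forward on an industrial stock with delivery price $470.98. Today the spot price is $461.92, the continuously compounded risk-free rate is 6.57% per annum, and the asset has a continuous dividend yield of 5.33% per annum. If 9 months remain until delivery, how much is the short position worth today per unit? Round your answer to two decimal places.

$4.52

Current fair forward for the remaining 9 months: F = S·e^((r − q)·T), (r − q) = 0.0657 − 0.0533 = 0.0124
F = 461.92 · e^(0.0124 × 9/12) = 461.92 × 1.009343 = 466.2357
Value of long forward = (F − K)·e^(−rT) = (466.2357 − 470.98) · e^(−0.0657·9/12)
= -4.7443 × 0.951919 = -4.52
Short position value = −(long value) = $4.52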